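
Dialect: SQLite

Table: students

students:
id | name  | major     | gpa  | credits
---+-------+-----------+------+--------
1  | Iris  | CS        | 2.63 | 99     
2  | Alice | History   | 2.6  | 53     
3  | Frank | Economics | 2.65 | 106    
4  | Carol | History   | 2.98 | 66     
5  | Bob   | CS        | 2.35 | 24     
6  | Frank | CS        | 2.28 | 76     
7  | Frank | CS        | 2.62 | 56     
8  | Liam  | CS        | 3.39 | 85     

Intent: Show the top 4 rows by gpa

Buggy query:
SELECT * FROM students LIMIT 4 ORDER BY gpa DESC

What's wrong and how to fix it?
Bug: ORDER BY cannot follow LIMIT; LIMIT is the final clause

Fix: Sort with ORDER BY, then apply LIMIT

Corrected query:
SELECT * FROM students ORDER BY gpa DESC LIMIT 4

Result:
id | name  | major     | gpa  | credits
---+-------+-----------+------+--------
8  | Liam  | CS        | 3.39 | 85     
4  | Carol | History   | 2.98 | 66     
3  | Frank | Economics | 2.65 | 106    
1  | Iris  | CS        | 2.63 | 99     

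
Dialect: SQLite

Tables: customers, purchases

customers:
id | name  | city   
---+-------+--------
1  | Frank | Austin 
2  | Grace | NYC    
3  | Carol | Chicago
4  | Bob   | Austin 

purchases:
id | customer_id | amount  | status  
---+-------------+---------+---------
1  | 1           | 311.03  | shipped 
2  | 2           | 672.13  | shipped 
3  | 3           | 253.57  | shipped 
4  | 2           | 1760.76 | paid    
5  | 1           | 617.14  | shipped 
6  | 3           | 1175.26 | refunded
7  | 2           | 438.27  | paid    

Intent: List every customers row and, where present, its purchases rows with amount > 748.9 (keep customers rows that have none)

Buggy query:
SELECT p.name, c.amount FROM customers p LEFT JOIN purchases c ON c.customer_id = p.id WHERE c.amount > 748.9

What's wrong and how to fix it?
Bug: Filtering c.amount in WHERE discards the NULL rows produced by LEFT JOIN, turning it into an inner join

Fix: Put 'c.amount > 748.9' in the JOIN's ON clause instead of WHERE

Corrected query:
SELECT p.name, c.amount FROM customers p LEFT JOIN purchases c ON c.customer_id = p.id AND c.amount > 748.9

Result:
name  | amount 
------+--------
Frank | NULL   
Grace | 1760.76
Carol | 1175.26
Bob   | NULL   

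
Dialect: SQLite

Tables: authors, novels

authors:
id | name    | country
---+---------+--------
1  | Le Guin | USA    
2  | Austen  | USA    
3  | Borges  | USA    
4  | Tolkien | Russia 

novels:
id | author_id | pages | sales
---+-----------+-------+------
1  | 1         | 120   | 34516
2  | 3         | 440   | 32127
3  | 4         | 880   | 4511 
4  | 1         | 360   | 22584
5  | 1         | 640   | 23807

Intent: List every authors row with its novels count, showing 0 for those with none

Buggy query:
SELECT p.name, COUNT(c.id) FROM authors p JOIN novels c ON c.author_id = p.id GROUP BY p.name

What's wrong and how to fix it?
Bug: An inner join excludes parents with zero children

Fix: Use LEFT JOIN so parents without children still appear (COUNT(c.id) gives 0)

Corrected query:
SELECT p.name, COUNT(c.id) FROM authors p LEFT JOIN novels c ON c.author_id = p.id GROUP BY p.name

Result:
name    | COUNT(c.id)
--------+------------
Austen  | 0          
Borges  | 1          
Le Guin | 3          
Tolkien | 1          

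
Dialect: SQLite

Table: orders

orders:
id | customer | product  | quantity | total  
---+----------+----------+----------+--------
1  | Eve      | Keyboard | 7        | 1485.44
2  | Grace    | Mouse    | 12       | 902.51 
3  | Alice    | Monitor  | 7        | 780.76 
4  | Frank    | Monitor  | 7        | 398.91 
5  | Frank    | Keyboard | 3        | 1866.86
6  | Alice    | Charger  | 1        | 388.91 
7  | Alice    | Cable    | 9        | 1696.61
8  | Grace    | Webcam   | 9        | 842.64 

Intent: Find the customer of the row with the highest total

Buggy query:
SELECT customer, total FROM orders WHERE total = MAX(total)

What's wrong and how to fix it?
Bug: WHERE is evaluated per row; an aggregate over the whole table isn't defined there

Fix: Use a subquery: WHERE total = (SELECT MAX(total) FROM orders)

Corrected query:
SELECT customer, total FROM orders WHERE total = (SELECT MAX(total) FROM orders)

Result:
customer | total  
---------+--------
Frank    | 1866.86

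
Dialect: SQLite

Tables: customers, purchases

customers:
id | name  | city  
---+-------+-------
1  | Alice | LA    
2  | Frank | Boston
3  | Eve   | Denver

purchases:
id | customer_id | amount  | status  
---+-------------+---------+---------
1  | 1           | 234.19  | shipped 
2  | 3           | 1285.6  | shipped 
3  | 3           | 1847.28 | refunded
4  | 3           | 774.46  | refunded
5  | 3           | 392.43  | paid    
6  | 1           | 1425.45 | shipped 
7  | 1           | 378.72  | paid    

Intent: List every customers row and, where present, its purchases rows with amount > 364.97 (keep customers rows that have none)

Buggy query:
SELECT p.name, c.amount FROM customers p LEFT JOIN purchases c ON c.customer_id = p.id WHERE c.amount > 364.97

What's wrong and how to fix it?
Bug: A WHERE condition on the right-hand table after LEFT JOIN drops unmatched parents

Fix: Put 'c.amount > 364.97' in the JOIN's ON clause instead of WHERE

Corrected query:
SELECT p.name, c.amount FROM customers p LEFT JOIN purchases c ON c.customer_id = p.id AND c.amount > 364.97

Result:
name  | amount 
------+--------
Alice | 378.72 
Alice | 1425.45
Frank | NULL   
Eve   | 392.43 
Eve   | 774.46 
Eve   | 1285.6 
Eve   | 1847.28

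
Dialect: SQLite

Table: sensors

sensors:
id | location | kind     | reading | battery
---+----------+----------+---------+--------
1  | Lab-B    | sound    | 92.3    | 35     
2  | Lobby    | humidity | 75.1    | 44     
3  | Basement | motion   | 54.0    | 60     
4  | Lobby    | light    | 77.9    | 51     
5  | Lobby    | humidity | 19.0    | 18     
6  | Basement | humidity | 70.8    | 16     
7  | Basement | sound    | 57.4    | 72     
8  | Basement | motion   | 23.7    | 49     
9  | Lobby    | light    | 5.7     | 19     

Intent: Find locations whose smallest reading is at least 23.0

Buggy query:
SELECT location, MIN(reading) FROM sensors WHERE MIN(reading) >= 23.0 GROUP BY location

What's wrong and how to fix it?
Bug: MIN() in WHERE is a misuse of aggregate

Fix: Replace WHERE with HAVING after the GROUP BY

Corrected query:
SELECT location, MIN(reading) FROM sensors GROUP BY location HAVING MIN(reading) >= 23.0

Result:
location | MIN(reading)
---------+-------------
Basement | 23.7        
Lab-B    | 92.3        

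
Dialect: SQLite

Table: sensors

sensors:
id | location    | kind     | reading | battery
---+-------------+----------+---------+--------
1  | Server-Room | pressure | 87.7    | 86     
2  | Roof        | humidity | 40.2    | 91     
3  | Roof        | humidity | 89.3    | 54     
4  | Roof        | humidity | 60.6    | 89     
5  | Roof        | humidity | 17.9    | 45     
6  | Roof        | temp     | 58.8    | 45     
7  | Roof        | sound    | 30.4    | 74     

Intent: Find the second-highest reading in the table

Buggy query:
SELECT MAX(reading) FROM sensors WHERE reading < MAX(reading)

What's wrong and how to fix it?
Bug: The inner MAX is an aggregate inside WHERE, which is not allowed

Fix: Compute the overall MAX in a subquery, then take MAX of rows below it

Corrected query:
SELECT MAX(reading) FROM sensors WHERE reading < (SELECT MAX(reading) FROM sensors)

Result:
MAX(reading)
------------
87.7        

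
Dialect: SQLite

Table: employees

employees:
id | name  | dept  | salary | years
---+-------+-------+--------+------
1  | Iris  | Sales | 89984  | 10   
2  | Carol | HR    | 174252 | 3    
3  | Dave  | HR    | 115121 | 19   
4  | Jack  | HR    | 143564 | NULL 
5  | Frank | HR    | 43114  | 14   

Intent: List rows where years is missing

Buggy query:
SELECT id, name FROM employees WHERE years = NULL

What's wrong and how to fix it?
Bug: '= NULL' is always unknown in SQL three-valued logic, so no rows match

Fix: Use IS NULL to test for NULL

Corrected query:
SELECT id, name FROM employees WHERE years IS NULL

Result:
id | name
---+-----
4  | Jack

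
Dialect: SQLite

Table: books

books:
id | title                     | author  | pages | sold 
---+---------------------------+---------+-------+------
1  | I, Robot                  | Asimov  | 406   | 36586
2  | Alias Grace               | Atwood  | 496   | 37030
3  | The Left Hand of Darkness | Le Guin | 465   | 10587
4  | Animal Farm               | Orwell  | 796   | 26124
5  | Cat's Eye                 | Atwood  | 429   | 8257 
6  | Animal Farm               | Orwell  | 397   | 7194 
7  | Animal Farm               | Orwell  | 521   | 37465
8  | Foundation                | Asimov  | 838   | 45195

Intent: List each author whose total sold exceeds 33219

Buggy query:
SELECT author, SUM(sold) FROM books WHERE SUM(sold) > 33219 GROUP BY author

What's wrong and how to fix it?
Bug: SUM(sold) is an aggregate, but WHERE filters rows before aggregation

Fix: Move the aggregate condition to a HAVING clause

Corrected query:
SELECT author, SUM(sold) FROM books GROUP BY author HAVING SUM(sold) > 33219

Result:
author | SUM(sold)
-------+----------
Asimov | 81781    
Atwood | 45287    
Orwell | 70783    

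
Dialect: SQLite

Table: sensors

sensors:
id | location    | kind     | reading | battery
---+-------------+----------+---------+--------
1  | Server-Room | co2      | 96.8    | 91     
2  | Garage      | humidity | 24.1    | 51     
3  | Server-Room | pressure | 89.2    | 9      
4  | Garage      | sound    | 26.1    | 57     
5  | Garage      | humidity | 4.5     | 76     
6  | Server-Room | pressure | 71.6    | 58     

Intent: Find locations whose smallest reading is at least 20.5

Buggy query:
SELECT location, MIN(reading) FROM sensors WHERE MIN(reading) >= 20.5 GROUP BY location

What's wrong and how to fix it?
Bug: MIN() in WHERE is a misuse of aggregate

Fix: Replace WHERE with HAVING after the GROUP BY

Corrected query:
SELECT location, MIN(reading) FROM sensors GROUP BY location HAVING MIN(reading) >= 20.5

Result:
location    | MIN(reading)
------------+-------------
Server-Room | 71.6        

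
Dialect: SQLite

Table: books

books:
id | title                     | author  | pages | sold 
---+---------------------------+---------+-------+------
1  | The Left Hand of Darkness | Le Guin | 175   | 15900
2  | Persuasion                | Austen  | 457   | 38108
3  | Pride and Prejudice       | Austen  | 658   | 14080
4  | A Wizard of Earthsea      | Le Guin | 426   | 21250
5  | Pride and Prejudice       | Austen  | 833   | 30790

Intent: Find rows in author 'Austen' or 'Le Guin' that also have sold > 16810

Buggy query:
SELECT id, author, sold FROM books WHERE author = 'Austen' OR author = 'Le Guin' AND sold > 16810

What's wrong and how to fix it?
Bug: Without parentheses, AND is evaluated before OR, so the sold filter only applies to the 'Le Guin' branch

Fix: Add parentheses around the OR so the AND applies to both alternatives

Corrected query:
SELECT id, author, sold FROM books WHERE (author = 'Austen' OR author = 'Le Guin') AND sold > 16810

Result:
id | author  | sold 
---+---------+------
2  | Austen  | 38108
4  | Le Guin | 21250
5  | Austen  | 30790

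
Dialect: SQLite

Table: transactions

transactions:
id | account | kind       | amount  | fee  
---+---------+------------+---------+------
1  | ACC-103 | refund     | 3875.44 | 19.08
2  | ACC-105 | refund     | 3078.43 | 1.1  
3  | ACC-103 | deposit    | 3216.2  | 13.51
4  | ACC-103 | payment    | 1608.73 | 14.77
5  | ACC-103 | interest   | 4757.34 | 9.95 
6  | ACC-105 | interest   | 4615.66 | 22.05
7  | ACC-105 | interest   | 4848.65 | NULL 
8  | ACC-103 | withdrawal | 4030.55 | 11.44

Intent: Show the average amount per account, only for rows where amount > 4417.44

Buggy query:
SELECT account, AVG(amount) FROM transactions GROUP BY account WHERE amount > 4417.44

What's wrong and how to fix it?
Bug: WHERE cannot follow GROUP BY

Fix: Move the WHERE clause before GROUP BY

Corrected query:
SELECT account, AVG(amount) FROM transactions WHERE amount > 4417.44 GROUP BY account

Result:
account | AVG(amount)
--------+------------
ACC-103 | 4757.34    
ACC-105 | 4732.155   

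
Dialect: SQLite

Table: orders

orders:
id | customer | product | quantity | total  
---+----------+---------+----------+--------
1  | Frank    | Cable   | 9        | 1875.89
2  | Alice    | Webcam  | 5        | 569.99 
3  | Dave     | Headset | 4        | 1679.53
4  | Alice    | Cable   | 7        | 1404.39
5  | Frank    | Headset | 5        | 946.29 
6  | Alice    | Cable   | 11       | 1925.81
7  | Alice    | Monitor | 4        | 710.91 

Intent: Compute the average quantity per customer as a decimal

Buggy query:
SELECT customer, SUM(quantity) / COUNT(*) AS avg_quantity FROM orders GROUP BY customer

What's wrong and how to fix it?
Bug: Both operands are integers, so '/' performs integer division and truncates

Fix: Multiply by 1.0 (or CAST to REAL) to force floating-point division

Corrected query:
SELECT customer, SUM(quantity) * 1.0 / COUNT(*) AS avg_quantity FROM orders GROUP BY customer

Result:
customer | avg_quantity
---------+-------------
Alice    | 6.75        
Dave     | 4           
Frank    | 7           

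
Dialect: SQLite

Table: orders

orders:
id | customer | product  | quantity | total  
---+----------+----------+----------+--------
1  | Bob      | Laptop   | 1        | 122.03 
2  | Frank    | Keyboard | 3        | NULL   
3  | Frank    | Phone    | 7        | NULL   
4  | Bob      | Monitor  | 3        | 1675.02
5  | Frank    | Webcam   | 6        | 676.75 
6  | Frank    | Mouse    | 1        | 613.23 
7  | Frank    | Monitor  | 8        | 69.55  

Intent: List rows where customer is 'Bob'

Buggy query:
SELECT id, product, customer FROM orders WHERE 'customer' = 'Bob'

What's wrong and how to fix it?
Bug: 'customer' in single quotes is a string literal, not the column; the comparison is literal-vs-literal and never true

Fix: Remove the quotes around the column name (or use double quotes for an identifier)

Corrected query:
SELECT id, product, customer FROM orders WHERE customer = 'Bob'

Result:
id | product | customer
---+---------+---------
1  | Laptop  | Bob     
4  | Monitor | Bob     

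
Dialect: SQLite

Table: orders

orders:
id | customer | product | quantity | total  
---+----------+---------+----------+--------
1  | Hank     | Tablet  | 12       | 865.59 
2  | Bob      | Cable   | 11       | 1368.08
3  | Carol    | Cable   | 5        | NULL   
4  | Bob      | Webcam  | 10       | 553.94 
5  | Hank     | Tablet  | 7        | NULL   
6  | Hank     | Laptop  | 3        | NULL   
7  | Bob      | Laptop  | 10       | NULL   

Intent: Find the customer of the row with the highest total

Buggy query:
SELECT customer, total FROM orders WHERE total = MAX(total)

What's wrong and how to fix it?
Bug: WHERE is evaluated per row; an aggregate over the whole table isn't defined there

Fix: Use a subquery: WHERE total = (SELECT MAX(total) FROM orders)

Corrected query:
SELECT customer, total FROM orders WHERE total = (SELECT MAX(total) FROM orders)

Result:
customer | total  
---------+--------
Bob      | 1368.08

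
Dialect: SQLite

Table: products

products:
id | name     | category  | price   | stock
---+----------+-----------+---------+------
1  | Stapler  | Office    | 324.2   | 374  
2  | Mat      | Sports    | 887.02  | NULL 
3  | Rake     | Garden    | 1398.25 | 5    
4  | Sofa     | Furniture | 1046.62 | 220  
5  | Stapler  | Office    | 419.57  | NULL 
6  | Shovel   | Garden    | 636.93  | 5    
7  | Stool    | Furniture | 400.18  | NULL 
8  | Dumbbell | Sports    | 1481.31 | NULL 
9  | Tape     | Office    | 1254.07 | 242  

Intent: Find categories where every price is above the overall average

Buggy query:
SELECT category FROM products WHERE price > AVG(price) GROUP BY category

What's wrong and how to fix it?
Bug: AVG() is an aggregate; it can't sit directly in WHERE

Fix: Use a subquery for AVG and a HAVING MIN(...) filter so the condition holds for every row in the group

Corrected query:
SELECT category FROM products GROUP BY category HAVING MIN(price) > (SELECT AVG(price) FROM products)

Result:
category
--------
Sports  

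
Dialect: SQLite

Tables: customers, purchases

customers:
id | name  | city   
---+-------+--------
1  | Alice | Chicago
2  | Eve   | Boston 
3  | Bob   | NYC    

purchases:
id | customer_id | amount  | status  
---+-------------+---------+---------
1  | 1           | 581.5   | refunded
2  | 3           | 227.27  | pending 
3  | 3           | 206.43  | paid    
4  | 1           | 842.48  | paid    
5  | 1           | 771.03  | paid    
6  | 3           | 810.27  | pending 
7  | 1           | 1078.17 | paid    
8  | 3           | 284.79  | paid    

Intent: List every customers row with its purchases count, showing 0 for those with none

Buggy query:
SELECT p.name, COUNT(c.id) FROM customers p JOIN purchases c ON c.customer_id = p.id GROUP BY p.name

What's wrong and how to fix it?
Bug: INNER JOIN drops customers rows that have no matching purchases rows

Fix: Use LEFT JOIN so parents without children still appear (COUNT(c.id) gives 0)

Corrected query:
SELECT p.name, COUNT(c.id) FROM customers p LEFT JOIN purchases c ON c.customer_id = p.id GROUP BY p.name

Result:
name  | COUNT(c.id)
------+------------
Alice | 4          
Bob   | 4          
Eve   | 0          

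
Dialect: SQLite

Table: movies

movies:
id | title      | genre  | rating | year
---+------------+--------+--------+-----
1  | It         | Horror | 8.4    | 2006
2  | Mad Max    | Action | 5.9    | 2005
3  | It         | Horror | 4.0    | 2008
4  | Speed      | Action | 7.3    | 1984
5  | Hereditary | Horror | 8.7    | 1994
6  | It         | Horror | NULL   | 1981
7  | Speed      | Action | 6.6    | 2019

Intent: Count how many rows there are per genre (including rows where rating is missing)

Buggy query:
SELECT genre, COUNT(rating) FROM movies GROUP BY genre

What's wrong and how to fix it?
Bug: COUNT(column) counts non-NULL values only; rows with NULL rating aren't counted

Fix: Use COUNT(*) to count all rows regardless of NULL

Corrected query:
SELECT genre, COUNT(*) FROM movies GROUP BY genre

Result:
genre  | COUNT(*)
-------+---------
Action | 3       
Horror | 4       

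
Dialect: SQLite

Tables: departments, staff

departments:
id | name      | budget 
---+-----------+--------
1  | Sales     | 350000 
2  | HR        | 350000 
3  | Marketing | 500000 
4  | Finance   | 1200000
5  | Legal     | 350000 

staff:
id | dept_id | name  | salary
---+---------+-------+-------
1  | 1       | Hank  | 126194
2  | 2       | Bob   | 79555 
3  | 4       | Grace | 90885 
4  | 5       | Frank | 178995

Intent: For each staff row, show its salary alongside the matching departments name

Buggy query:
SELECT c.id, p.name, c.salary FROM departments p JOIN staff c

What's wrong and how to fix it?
Bug: Missing join condition: each staff row is matched to all departments rows instead of just its own

Fix: Specify the join condition linking the foreign key to the parent id

Corrected query:
SELECT c.id, p.name, c.salary FROM departments p JOIN staff c ON c.dept_id = p.id

Result:
id | name    | salary
---+---------+-------
1  | Sales   | 126194
2  | HR      | 79555 
3  | Finance | 90885 
4  | Legal   | 178995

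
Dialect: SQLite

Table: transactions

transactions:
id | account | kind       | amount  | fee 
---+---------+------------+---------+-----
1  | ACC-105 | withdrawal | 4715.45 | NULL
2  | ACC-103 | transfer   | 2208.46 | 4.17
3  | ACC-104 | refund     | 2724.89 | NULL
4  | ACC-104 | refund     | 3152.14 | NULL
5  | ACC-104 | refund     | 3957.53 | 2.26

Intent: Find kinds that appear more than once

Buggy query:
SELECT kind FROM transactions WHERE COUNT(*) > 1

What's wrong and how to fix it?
Bug: WHERE can't reference COUNT(*); aggregates are computed after WHERE

Fix: GROUP BY kind, then filter groups with HAVING COUNT(*) > 1

Corrected query:
SELECT kind FROM transactions GROUP BY kind HAVING COUNT(*) > 1

Result:
kind  
------
refund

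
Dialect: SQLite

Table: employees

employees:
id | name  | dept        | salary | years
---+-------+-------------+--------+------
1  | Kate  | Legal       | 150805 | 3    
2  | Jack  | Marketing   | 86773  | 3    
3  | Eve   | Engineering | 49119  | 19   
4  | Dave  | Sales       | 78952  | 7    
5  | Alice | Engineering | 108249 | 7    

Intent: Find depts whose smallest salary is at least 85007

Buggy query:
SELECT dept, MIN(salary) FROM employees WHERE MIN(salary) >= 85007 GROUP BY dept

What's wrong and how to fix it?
Bug: MIN() in WHERE is a misuse of aggregate

Fix: Replace WHERE with HAVING after the GROUP BY

Corrected query:
SELECT dept, MIN(salary) FROM employees GROUP BY dept HAVING MIN(salary) >= 85007

Result:
dept      | MIN(salary)
----------+------------
Legal     | 150805     
Marketing | 86773      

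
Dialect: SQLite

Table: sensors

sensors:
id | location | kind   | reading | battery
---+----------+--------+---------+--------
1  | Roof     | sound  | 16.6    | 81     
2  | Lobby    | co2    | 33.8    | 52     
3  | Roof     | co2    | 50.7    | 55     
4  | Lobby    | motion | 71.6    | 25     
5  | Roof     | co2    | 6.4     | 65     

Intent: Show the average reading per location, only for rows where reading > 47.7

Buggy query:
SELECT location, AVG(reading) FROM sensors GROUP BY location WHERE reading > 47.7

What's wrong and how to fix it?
Bug: Row-level WHERE must come before GROUP BY in the clause order

Fix: Place WHERE between FROM and GROUP BY

Corrected query:
SELECT location, AVG(reading) FROM sensors WHERE reading > 47.7 GROUP BY location

Result:
location | AVG(reading)
---------+-------------
Lobby    | 71.6        
Roof     | 50.7        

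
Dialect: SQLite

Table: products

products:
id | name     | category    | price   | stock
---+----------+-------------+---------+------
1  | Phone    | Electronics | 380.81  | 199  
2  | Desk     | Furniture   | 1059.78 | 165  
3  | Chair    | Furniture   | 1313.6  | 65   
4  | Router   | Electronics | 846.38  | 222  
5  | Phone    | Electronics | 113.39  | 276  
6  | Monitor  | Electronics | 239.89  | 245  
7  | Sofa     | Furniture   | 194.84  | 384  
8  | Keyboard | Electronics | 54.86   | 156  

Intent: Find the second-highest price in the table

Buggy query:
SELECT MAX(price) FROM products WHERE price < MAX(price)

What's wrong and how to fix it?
Bug: The inner MAX is an aggregate inside WHERE, which is not allowed

Fix: Compute the overall MAX in a subquery, then take MAX of rows below it

Corrected query:
SELECT MAX(price) FROM products WHERE price < (SELECT MAX(price) FROM products)

Result:
MAX(price)
----------
1059.78   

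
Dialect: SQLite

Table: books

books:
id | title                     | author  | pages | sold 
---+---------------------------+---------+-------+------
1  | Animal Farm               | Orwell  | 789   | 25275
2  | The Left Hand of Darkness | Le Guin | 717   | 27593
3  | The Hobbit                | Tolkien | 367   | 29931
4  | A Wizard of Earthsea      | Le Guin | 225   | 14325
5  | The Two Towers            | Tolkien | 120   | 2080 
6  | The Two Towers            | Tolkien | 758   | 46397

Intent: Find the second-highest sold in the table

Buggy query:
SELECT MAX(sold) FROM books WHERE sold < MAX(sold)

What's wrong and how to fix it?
Bug: MAX(sold) on the right of the comparison is an aggregate-in-WHERE error

Fix: Compute the overall MAX in a subquery, then take MAX of rows below it

Corrected query:
SELECT MAX(sold) FROM books WHERE sold < (SELECT MAX(sold) FROM books)

Result:
MAX(sold)
---------
29931    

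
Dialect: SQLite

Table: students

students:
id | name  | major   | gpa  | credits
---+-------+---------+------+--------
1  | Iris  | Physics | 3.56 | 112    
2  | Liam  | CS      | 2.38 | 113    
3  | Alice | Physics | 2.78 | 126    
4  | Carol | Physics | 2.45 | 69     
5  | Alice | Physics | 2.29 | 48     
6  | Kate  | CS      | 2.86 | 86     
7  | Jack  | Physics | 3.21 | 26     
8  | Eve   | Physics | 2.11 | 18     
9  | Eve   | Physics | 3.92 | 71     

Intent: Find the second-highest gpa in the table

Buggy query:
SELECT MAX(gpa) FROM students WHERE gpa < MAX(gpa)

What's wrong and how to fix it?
Bug: MAX(gpa) on the right of the comparison is an aggregate-in-WHERE error

Fix: Put the inner MAX in a scalar subquery

Corrected query:
SELECT MAX(gpa) FROM students WHERE gpa < (SELECT MAX(gpa) FROM students)

Result:
MAX(gpa)
--------
3.56    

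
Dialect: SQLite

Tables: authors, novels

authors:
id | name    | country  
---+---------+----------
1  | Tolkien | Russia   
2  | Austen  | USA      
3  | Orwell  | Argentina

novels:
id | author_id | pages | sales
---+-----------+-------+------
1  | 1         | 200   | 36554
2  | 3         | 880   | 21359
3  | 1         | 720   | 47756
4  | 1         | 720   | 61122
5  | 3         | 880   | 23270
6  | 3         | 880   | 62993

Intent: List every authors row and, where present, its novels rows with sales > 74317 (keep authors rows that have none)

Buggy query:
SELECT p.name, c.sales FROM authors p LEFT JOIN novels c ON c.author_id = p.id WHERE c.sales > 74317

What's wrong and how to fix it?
Bug: A WHERE condition on the right-hand table after LEFT JOIN drops unmatched parents

Fix: Put 'c.sales > 74317' in the JOIN's ON clause instead of WHERE

Corrected query:
SELECT p.name, c.sales FROM authors p LEFT JOIN novels c ON c.author_id = p.id AND c.sales > 74317

Result:
name    | sales
--------+------
Tolkien | NULL 
Austen  | NULL 
Orwell  | NULL 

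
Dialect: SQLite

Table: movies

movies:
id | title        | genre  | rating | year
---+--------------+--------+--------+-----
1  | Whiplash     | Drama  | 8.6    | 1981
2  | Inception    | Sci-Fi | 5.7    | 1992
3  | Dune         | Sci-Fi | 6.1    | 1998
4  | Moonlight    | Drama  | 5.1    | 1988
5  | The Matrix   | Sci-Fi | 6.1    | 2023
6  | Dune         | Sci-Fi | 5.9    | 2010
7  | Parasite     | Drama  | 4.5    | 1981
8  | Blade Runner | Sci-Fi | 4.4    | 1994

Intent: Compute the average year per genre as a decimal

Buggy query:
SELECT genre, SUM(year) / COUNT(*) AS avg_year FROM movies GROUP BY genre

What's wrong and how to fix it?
Bug: Both operands are integers, so '/' performs integer division and truncates

Fix: Multiply by 1.0 (or CAST to REAL) to force floating-point division

Corrected query:
SELECT genre, SUM(year) * 1.0 / COUNT(*) AS avg_year FROM movies GROUP BY genre

Result:
genre  | avg_year   
-------+------------
Drama  | 1983.333333
Sci-Fi | 2003.4     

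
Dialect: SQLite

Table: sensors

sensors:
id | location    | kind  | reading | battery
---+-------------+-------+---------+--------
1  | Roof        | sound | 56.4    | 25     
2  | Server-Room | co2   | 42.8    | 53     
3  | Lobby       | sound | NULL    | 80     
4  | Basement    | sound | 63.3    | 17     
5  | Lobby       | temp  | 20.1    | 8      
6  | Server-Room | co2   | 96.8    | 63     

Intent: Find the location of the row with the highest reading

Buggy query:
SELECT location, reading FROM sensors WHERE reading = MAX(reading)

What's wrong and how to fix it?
Bug: WHERE is evaluated per row; an aggregate over the whole table isn't defined there

Fix: Use a subquery: WHERE reading = (SELECT MAX(reading) FROM sensors)

Corrected query:
SELECT location, reading FROM sensors WHERE reading = (SELECT MAX(reading) FROM sensors)

Result:
location    | reading
------------+--------
Server-Room | 96.8   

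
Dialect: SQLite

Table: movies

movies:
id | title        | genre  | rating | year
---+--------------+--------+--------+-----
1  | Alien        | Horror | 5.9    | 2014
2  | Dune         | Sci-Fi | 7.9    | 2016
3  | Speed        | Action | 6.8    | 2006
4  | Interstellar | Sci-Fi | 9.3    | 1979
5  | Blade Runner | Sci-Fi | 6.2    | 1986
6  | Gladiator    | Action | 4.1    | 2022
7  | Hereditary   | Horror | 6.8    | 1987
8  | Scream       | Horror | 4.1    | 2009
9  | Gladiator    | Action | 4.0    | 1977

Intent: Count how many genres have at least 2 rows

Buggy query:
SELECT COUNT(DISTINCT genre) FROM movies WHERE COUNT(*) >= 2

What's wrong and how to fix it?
Bug: COUNT(*) cannot appear in WHERE; the per-group count doesn't exist yet

Fix: Use a subquery that GROUPs and filters with HAVING, then count its rows

Corrected query:
SELECT COUNT(*) FROM (SELECT genre FROM movies GROUP BY genre HAVING COUNT(*) >= 2)

Result:
COUNT(*)
--------
3       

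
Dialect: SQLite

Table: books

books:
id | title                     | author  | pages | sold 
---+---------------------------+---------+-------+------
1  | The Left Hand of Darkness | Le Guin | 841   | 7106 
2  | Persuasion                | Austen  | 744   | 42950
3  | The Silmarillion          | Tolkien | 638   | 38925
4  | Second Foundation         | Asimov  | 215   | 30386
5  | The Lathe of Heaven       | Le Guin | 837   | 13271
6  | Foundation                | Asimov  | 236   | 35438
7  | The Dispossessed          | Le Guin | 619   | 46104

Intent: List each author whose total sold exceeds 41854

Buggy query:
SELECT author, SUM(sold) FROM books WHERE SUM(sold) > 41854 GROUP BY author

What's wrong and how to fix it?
Bug: Aggregate functions cannot appear in a WHERE clause

Fix: Use HAVING (which filters groups after aggregation) instead of WHERE

Corrected query:
SELECT author, SUM(sold) FROM books GROUP BY author HAVING SUM(sold) > 41854

Result:
author  | SUM(sold)
--------+----------
Asimov  | 65824    
Austen  | 42950    
Le Guin | 66481    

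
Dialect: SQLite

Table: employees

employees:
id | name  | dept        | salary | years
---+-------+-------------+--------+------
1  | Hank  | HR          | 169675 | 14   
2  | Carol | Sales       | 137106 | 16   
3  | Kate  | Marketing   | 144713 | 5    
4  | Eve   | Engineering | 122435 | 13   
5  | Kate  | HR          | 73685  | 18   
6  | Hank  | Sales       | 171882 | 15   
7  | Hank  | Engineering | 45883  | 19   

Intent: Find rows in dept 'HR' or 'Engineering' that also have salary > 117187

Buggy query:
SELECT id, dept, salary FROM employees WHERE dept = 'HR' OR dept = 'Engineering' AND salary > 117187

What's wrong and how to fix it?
Bug: Without parentheses, AND is evaluated before OR, so the salary filter only applies to the 'Engineering' branch

Fix: Add parentheses around the OR so the AND applies to both alternatives

Corrected query:
SELECT id, dept, salary FROM employees WHERE (dept = 'HR' OR dept = 'Engineering') AND salary > 117187

Result:
id | dept        | salary
---+-------------+-------
1  | HR          | 169675
4  | Engineering | 122435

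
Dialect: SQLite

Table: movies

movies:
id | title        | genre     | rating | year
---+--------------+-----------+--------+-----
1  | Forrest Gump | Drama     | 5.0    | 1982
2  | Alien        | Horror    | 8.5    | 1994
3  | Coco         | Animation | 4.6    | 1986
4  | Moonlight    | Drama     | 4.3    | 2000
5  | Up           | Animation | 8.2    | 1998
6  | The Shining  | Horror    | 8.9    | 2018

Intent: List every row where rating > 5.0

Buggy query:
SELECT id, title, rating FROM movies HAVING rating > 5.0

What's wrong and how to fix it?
Bug: HAVING filters the output of aggregation, but this query has no GROUP BY and no aggregate functions, so SQLite rejects it (HAVING clause on a non-aggregate query); the condition here is per row

Fix: Use WHERE for row-level filtering

Corrected query:
SELECT id, title, rating FROM movies WHERE rating > 5.0

Result:
id | title       | rating
---+-------------+-------
2  | Alien       | 8.5   
5  | Up          | 8.2   
6  | The Shining | 8.9   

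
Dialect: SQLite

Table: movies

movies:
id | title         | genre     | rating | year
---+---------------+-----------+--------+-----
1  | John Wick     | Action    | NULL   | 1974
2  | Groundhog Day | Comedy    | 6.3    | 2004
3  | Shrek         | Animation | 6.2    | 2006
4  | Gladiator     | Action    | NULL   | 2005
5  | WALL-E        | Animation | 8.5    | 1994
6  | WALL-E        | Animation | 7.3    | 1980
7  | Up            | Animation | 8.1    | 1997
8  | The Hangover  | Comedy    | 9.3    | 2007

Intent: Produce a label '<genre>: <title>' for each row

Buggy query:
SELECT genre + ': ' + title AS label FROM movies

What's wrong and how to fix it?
Bug: '+' is numeric addition; on text columns SQLite converts them to 0 instead of concatenating

Fix: Use the || operator for string concatenation

Corrected query:
SELECT genre || ': ' || title AS label FROM movies

Result:
label                
---------------------
Action: John Wick    
Comedy: Groundhog Day
Animation: Shrek     
Action: Gladiator    
Animation: WALL-E    
Animation: WALL-E    
Animation: Up        
Comedy: The Hangover 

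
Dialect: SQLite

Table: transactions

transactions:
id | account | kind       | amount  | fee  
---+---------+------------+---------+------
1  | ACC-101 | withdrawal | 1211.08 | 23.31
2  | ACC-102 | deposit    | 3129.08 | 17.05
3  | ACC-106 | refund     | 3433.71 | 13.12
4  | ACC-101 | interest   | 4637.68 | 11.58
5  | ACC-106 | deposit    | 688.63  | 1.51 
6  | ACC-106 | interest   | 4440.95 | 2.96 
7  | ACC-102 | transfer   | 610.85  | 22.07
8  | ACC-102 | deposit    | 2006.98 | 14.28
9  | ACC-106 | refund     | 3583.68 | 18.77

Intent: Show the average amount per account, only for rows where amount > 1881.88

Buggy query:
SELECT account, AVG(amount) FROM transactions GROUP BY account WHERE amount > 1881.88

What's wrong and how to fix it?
Bug: Row-level WHERE must come before GROUP BY in the clause order

Fix: Place WHERE between FROM and GROUP BY

Corrected query:
SELECT account, AVG(amount) FROM transactions WHERE amount > 1881.88 GROUP BY account

Result:
account | AVG(amount)
--------+------------
ACC-101 | 4637.68    
ACC-102 | 2568.03    
ACC-106 | 3819.446667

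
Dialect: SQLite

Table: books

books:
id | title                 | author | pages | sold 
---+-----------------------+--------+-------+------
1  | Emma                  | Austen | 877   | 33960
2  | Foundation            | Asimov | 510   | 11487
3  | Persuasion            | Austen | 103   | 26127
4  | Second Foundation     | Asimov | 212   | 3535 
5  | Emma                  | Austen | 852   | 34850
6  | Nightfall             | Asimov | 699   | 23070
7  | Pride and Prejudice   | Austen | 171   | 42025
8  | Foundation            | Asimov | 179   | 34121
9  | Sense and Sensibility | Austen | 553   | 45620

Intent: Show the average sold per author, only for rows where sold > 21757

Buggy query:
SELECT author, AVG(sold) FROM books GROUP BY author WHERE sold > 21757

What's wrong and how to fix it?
Bug: Row-level WHERE must come before GROUP BY in the clause order

Fix: Place WHERE between FROM and GROUP BY

Corrected query:
SELECT author, AVG(sold) FROM books WHERE sold > 21757 GROUP BY author

Result:
author | AVG(sold)
-------+----------
Asimov | 28595.5  
Austen | 36516.4  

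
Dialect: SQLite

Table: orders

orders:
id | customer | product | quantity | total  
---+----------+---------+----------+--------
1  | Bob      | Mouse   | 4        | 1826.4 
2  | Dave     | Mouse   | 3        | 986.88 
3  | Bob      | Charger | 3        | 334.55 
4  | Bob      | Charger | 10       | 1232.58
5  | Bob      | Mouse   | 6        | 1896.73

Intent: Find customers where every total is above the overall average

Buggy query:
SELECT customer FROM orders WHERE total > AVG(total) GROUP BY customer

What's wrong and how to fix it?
Bug: AVG() is an aggregate; it can't sit directly in WHERE

Fix: Use a subquery for AVG and a HAVING MIN(...) filter so the condition holds for every row in the group

Corrected query:
SELECT customer FROM orders GROUP BY customer HAVING MIN(total) > (SELECT AVG(total) FROM orders)

Result:
(no rows)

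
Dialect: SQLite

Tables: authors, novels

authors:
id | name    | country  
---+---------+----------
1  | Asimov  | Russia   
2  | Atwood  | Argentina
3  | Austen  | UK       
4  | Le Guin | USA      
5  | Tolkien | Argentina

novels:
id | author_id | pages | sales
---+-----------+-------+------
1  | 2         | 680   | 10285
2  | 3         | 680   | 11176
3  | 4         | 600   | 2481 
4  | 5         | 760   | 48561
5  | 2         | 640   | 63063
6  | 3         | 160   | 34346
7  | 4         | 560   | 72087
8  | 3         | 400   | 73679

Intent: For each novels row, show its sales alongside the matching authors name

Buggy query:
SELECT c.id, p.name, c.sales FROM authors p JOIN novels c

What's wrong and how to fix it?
Bug: JOIN with no ON clause produces a cartesian product; every novels row pairs with every authors row

Fix: Add ON c.author_id = p.id to the JOIN

Corrected query:
SELECT c.id, p.name, c.sales FROM authors p JOIN novels c ON c.author_id = p.id

Result:
id | name    | sales
---+---------+------
1  | Atwood  | 10285
2  | Austen  | 11176
3  | Le Guin | 2481 
4  | Tolkien | 48561
5  | Atwood  | 63063
6  | Austen  | 34346
7  | Le Guin | 72087
8  | Austen  | 73679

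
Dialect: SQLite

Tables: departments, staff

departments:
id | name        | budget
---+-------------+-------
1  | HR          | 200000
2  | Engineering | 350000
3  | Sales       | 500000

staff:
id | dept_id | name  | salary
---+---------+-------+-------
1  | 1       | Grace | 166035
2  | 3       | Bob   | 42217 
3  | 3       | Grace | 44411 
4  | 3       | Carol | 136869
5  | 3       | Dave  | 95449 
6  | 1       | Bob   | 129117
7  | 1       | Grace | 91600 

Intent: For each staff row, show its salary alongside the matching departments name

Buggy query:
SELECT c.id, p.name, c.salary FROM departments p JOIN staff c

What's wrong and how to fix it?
Bug: JOIN with no ON clause produces a cartesian product; every staff row pairs with every departments row

Fix: Specify the join condition linking the foreign key to the parent id

Corrected query:
SELECT c.id, p.name, c.salary FROM departments p JOIN staff c ON c.dept_id = p.id

Result:
id | name  | salary
---+-------+-------
1  | HR    | 166035
2  | Sales | 42217 
3  | Sales | 44411 
4  | Sales | 136869
5  | Sales | 95449 
6  | HR    | 129117
7  | HR    | 91600 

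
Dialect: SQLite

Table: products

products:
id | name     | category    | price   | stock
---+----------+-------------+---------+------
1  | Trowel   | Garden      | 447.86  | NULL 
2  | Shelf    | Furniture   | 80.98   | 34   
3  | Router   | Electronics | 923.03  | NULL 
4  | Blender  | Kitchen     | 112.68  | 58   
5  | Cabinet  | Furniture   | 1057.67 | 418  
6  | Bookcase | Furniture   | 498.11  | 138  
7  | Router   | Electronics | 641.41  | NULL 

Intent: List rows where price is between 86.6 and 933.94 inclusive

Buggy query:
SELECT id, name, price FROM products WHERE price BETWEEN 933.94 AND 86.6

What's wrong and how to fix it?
Bug: The bounds are reversed; BETWEEN a AND b requires a <= b to match anything

Fix: Write BETWEEN 86.6 AND 933.94

Corrected query:
SELECT id, name, price FROM products WHERE price BETWEEN 86.6 AND 933.94

Result:
id | name     | price 
---+----------+-------
1  | Trowel   | 447.86
3  | Router   | 923.03
4  | Blender  | 112.68
6  | Bookcase | 498.11
7  | Router   | 641.41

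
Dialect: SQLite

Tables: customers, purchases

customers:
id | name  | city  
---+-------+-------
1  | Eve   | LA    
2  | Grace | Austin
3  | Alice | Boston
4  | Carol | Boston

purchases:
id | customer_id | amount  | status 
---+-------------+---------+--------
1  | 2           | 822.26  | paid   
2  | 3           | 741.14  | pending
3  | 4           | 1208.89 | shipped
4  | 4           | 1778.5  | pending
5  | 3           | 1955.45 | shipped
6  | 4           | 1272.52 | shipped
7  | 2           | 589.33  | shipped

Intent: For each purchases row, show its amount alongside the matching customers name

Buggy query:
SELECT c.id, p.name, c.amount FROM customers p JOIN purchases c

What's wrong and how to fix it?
Bug: Missing join condition: each purchases row is matched to all customers rows instead of just its own

Fix: Add ON c.customer_id = p.id to the JOIN

Corrected query:
SELECT c.id, p.name, c.amount FROM customers p JOIN purchases c ON c.customer_id = p.id

Result:
id | name  | amount 
---+-------+--------
1  | Grace | 822.26 
2  | Alice | 741.14 
3  | Carol | 1208.89
4  | Carol | 1778.5 
5  | Alice | 1955.45
6  | Carol | 1272.52
7  | Grace | 589.33 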